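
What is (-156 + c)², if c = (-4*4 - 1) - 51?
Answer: 50176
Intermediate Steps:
c = -68 (c = (-16 - 1) - 51 = -17 - 51 = -68)
(-156 + c)² = (-156 - 68)² = (-224)² = 50176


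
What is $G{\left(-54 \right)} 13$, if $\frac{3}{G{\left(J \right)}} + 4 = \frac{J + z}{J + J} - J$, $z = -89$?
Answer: $\frac{4212}{5543} \approx 0.75988$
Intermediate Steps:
$G{\left(J \right)} = \frac{3}{-4 - J + \frac{-89 + J}{2 J}}$ ($G{\left(J \right)} = \frac{3}{-4 - \left(J - \frac{J - 89}{J + J}\right)} = \frac{3}{-4 - \left(J - \frac{-89 + J}{2 J}\right)} = \frac{3}{-4 - J + \frac{-89 + J}{2 J}}$)
$G{\left(-54 \right)} 13 = \left(-6\right) \left(-54\right) \frac{1}{89 + 2 \left(-54\right)^{2} + 7 \left(-54\right)} 13 = \left(-6\right) \left(-54\right) \frac{1}{89 + 2 \cdot 2916 - 378} \cdot 13 = \left(-6\right) \left(-54\right) \frac{1}{89 + 5832 - 378} \cdot 13 = \left(-6\right) \left(-54\right) \frac{1}{5543} \cdot 13 = \frac{324}{5543} \cdot 13 = \frac{4212}{5543}$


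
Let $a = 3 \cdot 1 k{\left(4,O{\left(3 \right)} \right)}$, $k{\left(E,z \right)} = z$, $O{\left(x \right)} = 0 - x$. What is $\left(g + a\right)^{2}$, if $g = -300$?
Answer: $95481$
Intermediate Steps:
$O{\left(x \right)} = - x$
$a = -9$ ($a = 3 \cdot 1 \left(\left(-1\right) 3\right) = 3 \left(-3\right) = -9$)
$\left(g + a\right)^{2} = \left(-300 - 9\right)^{2} = \left(-309\right)^{2} = 95481$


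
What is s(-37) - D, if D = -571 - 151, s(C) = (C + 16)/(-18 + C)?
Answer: 39731/55 ≈ 722.38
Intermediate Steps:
s(C) = (16 + C)/(-18 + C)
D = -722
s(-37) - D = (16 - 37)/(-18 - 37) - 1*(-722) = -21/(-55) + 722 = -1/55*(-21) + 722 = 21/55 + 722 = 39731/55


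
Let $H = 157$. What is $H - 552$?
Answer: $-395$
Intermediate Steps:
$H - 552 = 157 - 552 = -395$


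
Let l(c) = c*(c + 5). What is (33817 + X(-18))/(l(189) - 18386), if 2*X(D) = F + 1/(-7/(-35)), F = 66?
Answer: 13541/7312 ≈ 1.8519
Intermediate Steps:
l(c) = c*(5 + c)
X(D) = 71/2 (X(D) = (66 + 1/(-7/(-35)))/2 = (66 + 1/(-7*(-1/35)))/2 = (66 + 1/(1/5))/2 = (66 + 5)/2 = (1/2)*71 = 71/2)
(33817 + X(-18))/(l(189) - 18386) = (33817 + 71/2)/(189*(5 + 189) - 18386) = 67705/(2*(189*194 - 18386)) = 67705/(2*(36666 - 18386)) = (67705/2)/18280 = (67705/2)*(1/18280) = 13541/7312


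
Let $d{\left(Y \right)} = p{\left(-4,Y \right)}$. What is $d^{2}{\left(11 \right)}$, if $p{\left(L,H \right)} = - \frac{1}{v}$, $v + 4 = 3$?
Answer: $1$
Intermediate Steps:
$v = -1$ ($v = -4 + 3 = -1$)
$p{\left(L,H \right)} = 1$ ($p{\left(L,H \right)} = - \frac{1}{-1} = \left(-1\right) \left(-1\right) = 1$)
$d{\left(Y \right)} = 1$
$d^{2}{\left(11 \right)} = 1^{2} = 1$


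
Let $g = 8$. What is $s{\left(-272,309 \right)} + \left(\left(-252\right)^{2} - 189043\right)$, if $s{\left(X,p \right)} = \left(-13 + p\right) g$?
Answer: $-123171$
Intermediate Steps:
$s{\left(X,p \right)} = -104 + 8 p$ ($s{\left(X,p \right)} = \left(-13 + p\right) 8 = -104 + 8 p$)
$s{\left(-272,309 \right)} + \left(\left(-252\right)^{2} - 189043\right) = \left(-104 + 8 \cdot 309\right) + \left(\left(-252\right)^{2} - 189043\right) = \left(-104 + 2472\right) + \left(63504 - 189043\right) = 2368 - 125539 = -123171$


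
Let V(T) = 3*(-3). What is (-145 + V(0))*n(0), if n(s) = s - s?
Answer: 0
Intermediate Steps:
n(s) = 0
V(T) = -9
(-145 + V(0))*n(0) = (-145 - 9)*0 = -154*0 = 0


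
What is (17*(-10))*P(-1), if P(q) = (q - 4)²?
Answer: -4250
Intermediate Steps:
P(q) = (-4 + q)²
(17*(-10))*P(-1) = (17*(-10))*(-4 - 1)² = -170*(-5)² = -170*25 = -4250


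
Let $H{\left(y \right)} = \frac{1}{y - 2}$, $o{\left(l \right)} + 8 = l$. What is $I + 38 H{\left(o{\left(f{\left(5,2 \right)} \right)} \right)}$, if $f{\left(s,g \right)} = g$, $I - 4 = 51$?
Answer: $\frac{201}{4} \approx 50.25$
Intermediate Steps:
$I = 55$ ($I = 4 + 51 = 55$)
$o{\left(l \right)} = -8 + l$
$H{\left(y \right)} = \frac{1}{-2 + y}$
$I + 38 H{\left(o{\left(f{\left(5,2 \right)} \right)} \right)} = 55 + \frac{38}{-2 + \left(-8 + 2\right)} = 55 + \frac{38}{-2 - 6} = 55 + \frac{38}{-8} = 55 + 38 \left(- \frac{1}{8}\right) = 55 - \frac{19}{4} = \frac{201}{4}$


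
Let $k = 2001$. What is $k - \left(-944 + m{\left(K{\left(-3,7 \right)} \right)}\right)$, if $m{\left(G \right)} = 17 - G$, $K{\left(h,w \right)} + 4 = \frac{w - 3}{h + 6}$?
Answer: $\frac{8776}{3} \approx 2925.3$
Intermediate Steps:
$K{\left(h,w \right)} = -4 + \frac{-3 + w}{6 + h}$ ($K{\left(h,w \right)} = -4 + \frac{w - 3}{h + 6} = -4 + \frac{-3 + w}{6 + h}$)
$k - \left(-944 + m{\left(K{\left(-3,7 \right)} \right)}\right) = 2001 + \left(944 - \left(17 - \frac{-27 + 7 - -12}{6 - 3}\right)\right) = 2001 + \left(944 - \left(17 - \frac{-27 + 7 + 12}{3}\right)\right) = 2001 + \left(944 - \left(17 - \frac{1}{3} \left(-8\right)\right)\right) = 2001 + \left(944 - \left(17 - - \frac{8}{3}\right)\right) = 2001 + \left(944 - \left(17 + \frac{8}{3}\right)\right) = 2001 + \left(944 - \frac{59}{3}\right) = 2001 + \frac{2773}{3} = \frac{8776}{3}$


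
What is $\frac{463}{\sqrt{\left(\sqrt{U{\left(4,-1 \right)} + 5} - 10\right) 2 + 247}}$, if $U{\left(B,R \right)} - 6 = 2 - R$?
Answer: $\frac{463}{\sqrt{227 + 2 \sqrt{14}}} \approx 30.236$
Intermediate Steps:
$U{\left(B,R \right)} = 8 - R$ ($U{\left(B,R \right)} = 6 - \left(-2 + R\right) = 8 - R$)
$\frac{463}{\sqrt{\left(\sqrt{U{\left(4,-1 \right)} + 5} - 10\right) 2 + 247}} = \frac{463}{\sqrt{\left(\sqrt{\left(8 - -1\right) + 5} - 10\right) 2 + 247}} = \frac{463}{\sqrt{\left(\sqrt{\left(8 + 1\right) + 5} - 10\right) 2 + 247}} = \frac{463}{\sqrt{\left(\sqrt{9 + 5} - 10\right) 2 + 247}} = \frac{463}{\sqrt{\left(\sqrt{14} - 10\right) 2 + 247}} = \frac{463}{\sqrt{\left(-10 + \sqrt{14}\right) 2 + 247}} = \frac{463}{\sqrt{\left(-20 + 2 \sqrt{14}\right) + 247}} = \frac{463}{\sqrt{227 + 2 \sqrt{14}}}$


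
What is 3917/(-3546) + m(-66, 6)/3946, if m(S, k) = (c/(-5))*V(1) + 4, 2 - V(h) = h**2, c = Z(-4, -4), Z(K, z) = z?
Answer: -38598653/34981290 ≈ -1.1034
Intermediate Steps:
c = -4
V(h) = 2 - h**2
m(S, k) = 24/5 (m(S, k) = (-4/(-5))*(2 - 1*1**2) + 4 = (-4*(-1/5))*(2 - 1*1) + 4 = 4*(2 - 1)/5 + 4 = (4/5)*1 + 4 = 4/5 + 4 = 24/5)
3917/(-3546) + m(-66, 6)/3946 = 3917/(-3546) + (24/5)/3946 = 3917*(-1/3546) + (24/5)*(1/3946) = -3917/3546 + 12/9865 = -38598653/34981290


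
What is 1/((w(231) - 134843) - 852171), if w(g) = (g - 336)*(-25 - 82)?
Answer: -1/975779 ≈ -1.0248e-6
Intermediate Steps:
w(g) = 35952 - 107*g (w(g) = (-336 + g)*(-107) = 35952 - 107*g)
1/((w(231) - 134843) - 852171) = 1/(((35952 - 107*231) - 134843) - 852171) = 1/(((35952 - 24717) - 134843) - 852171) = 1/((11235 - 134843) - 852171) = 1/(-123608 - 852171) = 1/(-975779) = -1/975779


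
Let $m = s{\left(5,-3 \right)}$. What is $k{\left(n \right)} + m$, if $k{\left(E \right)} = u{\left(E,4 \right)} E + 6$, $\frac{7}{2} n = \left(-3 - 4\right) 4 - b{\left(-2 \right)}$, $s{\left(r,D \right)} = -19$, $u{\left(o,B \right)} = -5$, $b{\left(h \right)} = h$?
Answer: $\frac{169}{7} \approx 24.143$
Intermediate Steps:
$m = -19$
$n = - \frac{52}{7}$ ($n = \frac{2 \left(\left(-3 - 4\right) 4 - -2\right)}{7} = \frac{2 \left(\left(-7\right) 4 + 2\right)}{7} = \frac{2 \left(-28 + 2\right)}{7} = \frac{2}{7} \left(-26\right) = - \frac{52}{7} \approx -7.4286$)
$k{\left(E \right)} = 6 - 5 E$ ($k{\left(E \right)} = - 5 E + 6 = 6 - 5 E$)
$k{\left(n \right)} + m = \left(6 - - \frac{260}{7}\right) - 19 = \left(6 + \frac{260}{7}\right) - 19 = \frac{302}{7} - 19 = \frac{169}{7}$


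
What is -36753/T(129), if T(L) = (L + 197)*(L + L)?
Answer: -12251/28036 ≈ -0.43697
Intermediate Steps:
T(L) = 2*L*(197 + L) (T(L) = (197 + L)*(2*L) = 2*L*(197 + L))
-36753/T(129) = -36753*1/(258*(197 + 129)) = -36753/(2*129*326) = -36753/84108 = -36753*1/84108 = -12251/28036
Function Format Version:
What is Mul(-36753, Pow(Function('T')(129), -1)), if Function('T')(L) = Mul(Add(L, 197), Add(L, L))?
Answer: Rational(-12251, 28036) ≈ -0.43697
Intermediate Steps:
Function('T')(L) = Mul(2, L, Add(197, L)) (Function('T')(L) = Mul(Add(197, L), Mul(2, L)) = Mul(2, L, Add(197, L)))
Mul(-36753, Pow(Function('T')(129), -1)) = Mul(-36753, Pow(Mul(2, 129, Add(197, 129)), -1)) = Mul(-36753, Pow(Mul(2, 129, 326), -1)) = Mul(-36753, Pow(84108, -1)) = Mul(-36753, Rational(1, 84108)) = Rational(-12251, 28036)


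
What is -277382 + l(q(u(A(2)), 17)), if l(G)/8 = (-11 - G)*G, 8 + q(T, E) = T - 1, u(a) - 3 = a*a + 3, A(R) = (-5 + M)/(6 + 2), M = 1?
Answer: -554401/2 ≈ -2.7720e+5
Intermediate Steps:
A(R) = -1/2 (A(R) = (-5 + 1)/(6 + 2) = -4/8 = -4*1/8 = -1/2)
u(a) = 6 + a**2 (u(a) = 3 + (a*a + 3) = 3 + (a**2 + 3) = 3 + (3 + a**2) = 6 + a**2)
q(T, E) = -9 + T (q(T, E) = -8 + (T - 1) = -8 + (-1 + T) = -9 + T)
l(G) = 8*G*(-11 - G) (l(G) = 8*((-11 - G)*G) = 8*(G*(-11 - G)) = 8*G*(-11 - G))
-277382 + l(q(u(A(2)), 17)) = -277382 - 8*(-9 + (6 + (-1/2)**2))*(11 + (-9 + (6 + (-1/2)**2))) = -277382 - 8*(-9 + (6 + 1/4))*(11 + (-9 + (6 + 1/4))) = -277382 - 8*(-9 + 25/4)*(11 + (-9 + 25/4)) = -277382 - 8*(-11/4)*(11 - 11/4) = -277382 - 8*(-11/4)*33/4 = -277382 + 363/2 = -554401/2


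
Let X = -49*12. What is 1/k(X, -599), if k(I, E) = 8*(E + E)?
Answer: -1/9584 ≈ -0.00010434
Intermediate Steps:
X = -588
k(I, E) = 16*E (k(I, E) = 8*(2*E) = 16*E)
1/k(X, -599) = 1/(16*(-599)) = 1/(-9584) = -1/9584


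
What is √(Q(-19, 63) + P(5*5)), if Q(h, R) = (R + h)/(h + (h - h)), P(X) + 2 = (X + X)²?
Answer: √900942/19 ≈ 49.957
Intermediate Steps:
P(X) = -2 + 4*X² (P(X) = -2 + (X + X)² = -2 + (2*X)² = -2 + 4*X²)
Q(h, R) = (R + h)/h (Q(h, R) = (R + h)/(h + 0) = (R + h)/h)
√(Q(-19, 63) + P(5*5)) = √((63 - 19)/(-19) + (-2 + 4*(5*5)²)) = √(-1/19*44 + (-2 + 4*25²)) = √(-44/19 + (-2 + 4*625)) = √(-44/19 + (-2 + 2500)) = √(-44/19 + 2498) = √(47418/19) = √900942/19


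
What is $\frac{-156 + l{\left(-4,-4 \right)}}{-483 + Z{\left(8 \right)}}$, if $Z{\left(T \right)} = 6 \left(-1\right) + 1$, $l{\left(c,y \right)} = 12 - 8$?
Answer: $\frac{19}{61} \approx 0.31148$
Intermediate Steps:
$l{\left(c,y \right)} = 4$ ($l{\left(c,y \right)} = 12 - 8 = 4$)
$Z{\left(T \right)} = -5$ ($Z{\left(T \right)} = -6 + 1 = -5$)
$\frac{-156 + l{\left(-4,-4 \right)}}{-483 + Z{\left(8 \right)}} = \frac{-156 + 4}{-483 - 5} = - \frac{152}{-488} = \left(-152\right) \left(- \frac{1}{488}\right) = \frac{19}{61}$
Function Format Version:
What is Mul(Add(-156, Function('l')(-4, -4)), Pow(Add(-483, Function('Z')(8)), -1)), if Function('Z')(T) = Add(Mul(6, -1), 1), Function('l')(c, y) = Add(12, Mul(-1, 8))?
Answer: Rational(19, 61) ≈ 0.31148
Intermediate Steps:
Function('l')(c, y) = 4 (Function('l')(c, y) = Add(12, -8) = 4)
Function('Z')(T) = -5 (Function('Z')(T) = Add(-6, 1) = -5)
Mul(Add(-156, Function('l')(-4, -4)), Pow(Add(-483, Function('Z')(8)), -1)) = Mul(Add(-156, 4), Pow(Add(-483, -5), -1)) = Mul(-152, Pow(-488, -1)) = Mul(-152, Rational(-1, 488)) = Rational(19, 61)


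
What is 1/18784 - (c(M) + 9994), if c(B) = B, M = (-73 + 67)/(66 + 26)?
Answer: -4317699609/432032 ≈ -9993.9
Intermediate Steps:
M = -3/46 (M = -6/92 = -6*1/92 = -3/46 ≈ -0.065217)
1/18784 - (c(M) + 9994) = 1/18784 - (-3/46 + 9994) = 1/18784 - 1*459721/46 = 1/18784 - 459721/46 = -4317699609/432032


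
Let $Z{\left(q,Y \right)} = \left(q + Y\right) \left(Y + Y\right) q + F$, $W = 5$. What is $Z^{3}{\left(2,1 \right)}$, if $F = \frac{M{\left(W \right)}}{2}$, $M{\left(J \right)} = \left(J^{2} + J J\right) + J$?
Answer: $\frac{493039}{8} \approx 61630.0$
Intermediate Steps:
$M{\left(J \right)} = J + 2 J^{2}$ ($M{\left(J \right)} = \left(J^{2} + J^{2}\right) + J = 2 J^{2} + J = J + 2 J^{2}$)
$F = \frac{55}{2}$ ($F = \frac{5 \left(1 + 2 \cdot 5\right)}{2} = 5 \left(1 + 10\right) \frac{1}{2} = 5 \cdot 11 \cdot \frac{1}{2} = 55 \cdot \frac{1}{2} = \frac{55}{2} \approx 27.5$)
$Z{\left(q,Y \right)} = \frac{55}{2} + 2 Y q \left(Y + q\right)$ ($Z{\left(q,Y \right)} = \left(q + Y\right) \left(Y + Y\right) q + \frac{55}{2} = \left(Y + q\right) 2 Y q + \frac{55}{2} = 2 Y \left(Y + q\right) q + \frac{55}{2} = 2 Y q \left(Y + q\right) + \frac{55}{2} = \frac{55}{2} + 2 Y q \left(Y + q\right)$)
$Z^{3}{\left(2,1 \right)} = \left(\frac{55}{2} + 2 \cdot 1 \cdot 2^{2} + 2 \cdot 2 \cdot 1^{2}\right)^{3} = \left(\frac{55}{2} + 2 \cdot 1 \cdot 4 + 2 \cdot 2 \cdot 1\right)^{3} = \left(\frac{55}{2} + 8 + 4\right)^{3} = \left(\frac{79}{2}\right)^{3} = \frac{493039}{8}$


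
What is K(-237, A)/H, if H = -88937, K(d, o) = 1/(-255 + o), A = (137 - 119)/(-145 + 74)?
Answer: 71/1611805251 ≈ 4.4050e-8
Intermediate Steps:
A = -18/71 (A = 18/(-71) = 18*(-1/71) = -18/71 ≈ -0.25352)
K(-237, A)/H = 1/(-255 - 18/71*(-88937)) = -1/88937/(-18123/71) = -71/18123*(-1/88937) = 71/1611805251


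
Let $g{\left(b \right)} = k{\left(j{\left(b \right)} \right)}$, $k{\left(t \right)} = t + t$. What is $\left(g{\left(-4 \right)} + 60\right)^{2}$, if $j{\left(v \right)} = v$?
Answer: $2704$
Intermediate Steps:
$k{\left(t \right)} = 2 t$
$g{\left(b \right)} = 2 b$
$\left(g{\left(-4 \right)} + 60\right)^{2} = \left(2 \left(-4\right) + 60\right)^{2} = \left(-8 + 60\right)^{2} = 52^{2} = 2704$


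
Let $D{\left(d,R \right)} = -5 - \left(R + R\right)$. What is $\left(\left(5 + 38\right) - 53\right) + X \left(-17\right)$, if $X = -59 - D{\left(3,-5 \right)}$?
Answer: $1078$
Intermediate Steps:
$D{\left(d,R \right)} = -5 - 2 R$
$X = -64$ ($X = -59 - \left(-5 - -10\right) = -59 - \left(-5 + 10\right) = -59 - 5 = -64$)
$\left(\left(5 + 38\right) - 53\right) + X \left(-17\right) = \left(\left(5 + 38\right) - 53\right) - -1088 = \left(43 - 53\right) + 1088 = -10 + 1088 = 1078$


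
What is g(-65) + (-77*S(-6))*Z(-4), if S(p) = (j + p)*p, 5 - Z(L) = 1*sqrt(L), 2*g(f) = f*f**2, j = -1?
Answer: -306965/2 + 6468*I ≈ -1.5348e+5 + 6468.0*I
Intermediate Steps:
g(f) = f**3/2 (g(f) = (f*f**2)/2 = f**3/2)
Z(L) = 5 - sqrt(L)
S(p) = p*(-1 + p) (S(p) = (-1 + p)*p = p*(-1 + p))
g(-65) + (-77*S(-6))*Z(-4) = (1/2)*(-65)**3 + (-(-462)*(-1 - 6))*(5 - sqrt(-4)) = (1/2)*(-274625) + (-(-462)*(-7))*(5 - 2*I) = -274625/2 + (-77*42)*(5 - 2*I) = -274625/2 - 3234*(5 - 2*I) = -274625/2 + (-16170 + 6468*I) = -306965/2 + 6468*I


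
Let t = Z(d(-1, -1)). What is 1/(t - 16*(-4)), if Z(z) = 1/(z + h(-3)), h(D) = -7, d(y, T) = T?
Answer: 8/511 ≈ 0.015656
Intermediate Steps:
Z(z) = 1/(-7 + z) (Z(z) = 1/(z - 7) = 1/(-7 + z))
t = -⅛ (t = 1/(-7 - 1) = 1/(-8) = -⅛ ≈ -0.12500)
1/(t - 16*(-4)) = 1/(-⅛ - 16*(-4)) = 1/(-⅛ + 64) = 1/(511/8) = 8/511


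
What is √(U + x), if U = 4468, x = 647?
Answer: √5115 ≈ 71.519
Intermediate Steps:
√(U + x) = √(4468 + 647) = √5115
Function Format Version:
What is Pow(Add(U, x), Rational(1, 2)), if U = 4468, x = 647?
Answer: Pow(5115, Rational(1, 2)) ≈ 71.519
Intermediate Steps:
Pow(Add(U, x), Rational(1, 2)) = Pow(Add(4468, 647), Rational(1, 2)) = Pow(5115, Rational(1, 2))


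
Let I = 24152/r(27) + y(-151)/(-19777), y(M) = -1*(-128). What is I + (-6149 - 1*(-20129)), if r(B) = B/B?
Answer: 754136436/19777 ≈ 38132.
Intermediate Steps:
y(M) = 128
r(B) = 1
I = 477653976/19777 (I = 24152/1 + 128/(-19777) = 24152*1 + 128*(-1/19777) = 24152 - 128/19777 = 477653976/19777 ≈ 24152.)
I + (-6149 - 1*(-20129)) = 477653976/19777 + (-6149 - 1*(-20129)) = 477653976/19777 + (-6149 + 20129) = 477653976/19777 + 13980 = 754136436/19777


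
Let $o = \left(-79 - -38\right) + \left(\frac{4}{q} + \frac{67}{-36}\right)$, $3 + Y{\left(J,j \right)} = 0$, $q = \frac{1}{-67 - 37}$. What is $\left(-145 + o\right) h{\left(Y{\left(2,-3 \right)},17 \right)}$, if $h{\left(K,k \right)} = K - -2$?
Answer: $\frac{21739}{36} \approx 603.86$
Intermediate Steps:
$q = - \frac{1}{104}$ ($q = \frac{1}{-104} = - \frac{1}{104} \approx -0.0096154$)
$Y{\left(J,j \right)} = -3$ ($Y{\left(J,j \right)} = -3 + 0 = -3$)
$h{\left(K,k \right)} = 2 + K$ ($h{\left(K,k \right)} = K + 2 = 2 + K$)
$o = - \frac{16519}{36}$ ($o = \left(-79 - -38\right) + \left(\frac{4}{- \frac{1}{104}} + \frac{67}{-36}\right) = \left(-79 + 38\right) + \left(4 \left(-104\right) + 67 \left(- \frac{1}{36}\right)\right) = -41 - \frac{15043}{36} = - \frac{16519}{36} \approx -458.86$)
$\left(-145 + o\right) h{\left(Y{\left(2,-3 \right)},17 \right)} = \left(-145 - \frac{16519}{36}\right) \left(2 - 3\right) = \left(- \frac{21739}{36}\right) \left(-1\right) = \frac{21739}{36}$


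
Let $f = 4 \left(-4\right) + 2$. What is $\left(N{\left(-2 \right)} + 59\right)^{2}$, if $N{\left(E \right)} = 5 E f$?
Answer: $39601$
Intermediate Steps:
$f = -14$ ($f = -16 + 2 = -14$)
$N{\left(E \right)} = - 70 E$ ($N{\left(E \right)} = 5 E \left(-14\right) = - 70 E$)
$\left(N{\left(-2 \right)} + 59\right)^{2} = \left(\left(-70\right) \left(-2\right) + 59\right)^{2} = \left(140 + 59\right)^{2} = 199^{2} = 39601$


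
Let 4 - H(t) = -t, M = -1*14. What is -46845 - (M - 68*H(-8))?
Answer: -47103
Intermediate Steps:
M = -14
H(t) = 4 + t (H(t) = 4 - (-1)*t = 4 + t)
-46845 - (M - 68*H(-8)) = -46845 - (-14 - 68*(4 - 8)) = -46845 - (-14 - 68*(-4)) = -46845 - (-14 + 272) = -46845 - 1*258 = -46845 - 258 = -47103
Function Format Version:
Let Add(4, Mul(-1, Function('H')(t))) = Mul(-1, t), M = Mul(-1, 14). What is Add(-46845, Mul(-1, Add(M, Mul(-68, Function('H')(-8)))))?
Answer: -47103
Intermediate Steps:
M = -14
Function('H')(t) = Add(4, t) (Function('H')(t) = Add(4, Mul(-1, Mul(-1, t))) = Add(4, t))
Add(-46845, Mul(-1, Add(M, Mul(-68, Function('H')(-8))))) = Add(-46845, Mul(-1, Add(-14, Mul(-68, Add(4, -8))))) = Add(-46845, Mul(-1, Add(-14, Mul(-68, -4)))) = Add(-46845, Mul(-1, Add(-14, 272))) = Add(-46845, Mul(-1, 258)) = Add(-46845, -258) = -47103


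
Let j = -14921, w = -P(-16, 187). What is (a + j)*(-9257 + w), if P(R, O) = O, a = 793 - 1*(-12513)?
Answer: 15252060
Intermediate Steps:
a = 13306 (a = 793 + 12513 = 13306)
w = -187 (w = -1*187 = -187)
(a + j)*(-9257 + w) = (13306 - 14921)*(-9257 - 187) = -1615*(-9444) = 15252060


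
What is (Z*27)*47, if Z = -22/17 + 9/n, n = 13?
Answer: -168777/221 ≈ -763.70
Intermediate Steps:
Z = -133/221 (Z = -22/17 + 9/13 = -133/221 ≈ -0.60181)
(Z*27)*47 = -133/221*27*47 = -3591/221*47 = -168777/221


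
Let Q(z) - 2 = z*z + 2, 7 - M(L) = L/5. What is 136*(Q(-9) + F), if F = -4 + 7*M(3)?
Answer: 85544/5 ≈ 17109.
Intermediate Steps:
M(L) = 7 - L/5
Q(z) = 4 + z**2 (Q(z) = 2 + (z*z + 2) = 2 + (z**2 + 2) = 2 + (2 + z**2) = 4 + z**2)
F = 204/5 (F = -4 + 7*(7 - 1/5*3) = -4 + 7*(7 - 3/5) = -4 + 7*(32/5) = -4 + 224/5 = 204/5 ≈ 40.800)
136*(Q(-9) + F) = 136*((4 + (-9)**2) + 204/5) = 136*((4 + 81) + 204/5) = 136*(85 + 204/5) = 136*(629/5) = 85544/5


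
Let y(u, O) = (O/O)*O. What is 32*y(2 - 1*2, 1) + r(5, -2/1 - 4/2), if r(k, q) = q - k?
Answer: 23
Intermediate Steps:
y(u, O) = O (y(u, O) = 1*O = O)
32*y(2 - 1*2, 1) + r(5, -2/1 - 4/2) = 32*1 + ((-2/1 - 4/2) - 1*5) = 32 + ((-2*1 - 4*½) - 5) = 32 + ((-2 - 2) - 5) = 32 + (-4 - 5) = 32 - 9 = 23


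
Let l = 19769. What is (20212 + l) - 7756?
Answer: 32225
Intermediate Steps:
(20212 + l) - 7756 = (20212 + 19769) - 7756 = 39981 - 7756 = 32225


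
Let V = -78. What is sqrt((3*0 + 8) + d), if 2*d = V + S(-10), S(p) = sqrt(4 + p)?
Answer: sqrt(-124 + 2*I*sqrt(6))/2 ≈ 0.10996 + 5.5688*I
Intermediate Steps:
d = -39 + I*sqrt(6)/2 (d = (-78 + sqrt(4 - 10))/2 = (-78 + sqrt(-6))/2 = (-78 + I*sqrt(6))/2 = -39 + I*sqrt(6)/2 ≈ -39.0 + 1.2247*I)
sqrt((3*0 + 8) + d) = sqrt((3*0 + 8) + (-39 + I*sqrt(6)/2)) = sqrt((0 + 8) + (-39 + I*sqrt(6)/2)) = sqrt(8 + (-39 + I*sqrt(6)/2)) = sqrt(-31 + I*sqrt(6)/2)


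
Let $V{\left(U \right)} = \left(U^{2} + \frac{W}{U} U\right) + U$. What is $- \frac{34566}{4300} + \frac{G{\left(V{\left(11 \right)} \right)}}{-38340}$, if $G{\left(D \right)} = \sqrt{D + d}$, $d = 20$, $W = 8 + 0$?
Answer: $- \frac{17283}{2150} - \frac{\sqrt{10}}{9585} \approx -8.0389$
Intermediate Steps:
$W = 8$
$V{\left(U \right)} = 8 + U + U^{2}$ ($V{\left(U \right)} = \left(U^{2} + \frac{8}{U} U\right) + U = \left(U^{2} + 8\right) + U = \left(8 + U^{2}\right) + U = 8 + U + U^{2}$)
$G{\left(D \right)} = \sqrt{20 + D}$ ($G{\left(D \right)} = \sqrt{D + 20} = \sqrt{20 + D}$)
$- \frac{34566}{4300} + \frac{G{\left(V{\left(11 \right)} \right)}}{-38340} = - \frac{34566}{4300} + \frac{\sqrt{20 + \left(8 + 11 + 11^{2}\right)}}{-38340} = \left(-34566\right) \frac{1}{4300} + \sqrt{20 + \left(8 + 11 + 121\right)} \left(- \frac{1}{38340}\right) = - \frac{17283}{2150} + \sqrt{20 + 140} \left(- \frac{1}{38340}\right) = - \frac{17283}{2150} + \sqrt{160} \left(- \frac{1}{38340}\right) = - \frac{17283}{2150} + 4 \sqrt{10} \left(- \frac{1}{38340}\right) = - \frac{17283}{2150} - \frac{\sqrt{10}}{9585}$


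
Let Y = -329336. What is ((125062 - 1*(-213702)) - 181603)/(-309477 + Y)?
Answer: -157161/638813 ≈ -0.24602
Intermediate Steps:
((125062 - 1*(-213702)) - 181603)/(-309477 + Y) = ((125062 - 1*(-213702)) - 181603)/(-309477 - 329336) = ((125062 + 213702) - 181603)/(-638813) = (338764 - 181603)*(-1/638813) = 157161*(-1/638813) = -157161/638813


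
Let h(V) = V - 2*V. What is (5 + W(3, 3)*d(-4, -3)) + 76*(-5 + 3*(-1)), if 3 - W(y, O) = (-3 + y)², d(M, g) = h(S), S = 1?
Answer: -606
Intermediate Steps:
h(V) = -V
d(M, g) = -1 (d(M, g) = -1*1 = -1)
W(y, O) = 3 - (-3 + y)²
(5 + W(3, 3)*d(-4, -3)) + 76*(-5 + 3*(-1)) = (5 + (3 - (-3 + 3)²)*(-1)) + 76*(-5 + 3*(-1)) = (5 + (3 - 1*0²)*(-1)) + 76*(-5 - 3) = (5 + (3 - 1*0)*(-1)) + 76*(-8) = (5 + (3 + 0)*(-1)) - 608 = (5 + 3*(-1)) - 608 = (5 - 3) - 608 = 2 - 608 = -606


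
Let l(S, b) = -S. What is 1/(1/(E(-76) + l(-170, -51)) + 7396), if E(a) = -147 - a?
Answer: 99/732205 ≈ 0.00013521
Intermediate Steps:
1/(1/(E(-76) + l(-170, -51)) + 7396) = 1/(1/((-147 - 1*(-76)) - 1*(-170)) + 7396) = 1/(1/((-147 + 76) + 170) + 7396) = 1/(1/(-71 + 170) + 7396) = 1/(1/99 + 7396) = 1/(732205/99) = 99/732205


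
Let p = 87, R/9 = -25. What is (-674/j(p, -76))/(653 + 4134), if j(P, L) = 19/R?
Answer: 151650/90953 ≈ 1.6673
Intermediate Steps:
R = -225 (R = 9*(-25) = -225)
j(P, L) = -19/225 (j(P, L) = 19/(-225) = 19*(-1/225) = -19/225)
(-674/j(p, -76))/(653 + 4134) = (-674/(-19/225))/(653 + 4134) = -674*(-225/19)/4787 = (151650/19)*(1/4787) = 151650/90953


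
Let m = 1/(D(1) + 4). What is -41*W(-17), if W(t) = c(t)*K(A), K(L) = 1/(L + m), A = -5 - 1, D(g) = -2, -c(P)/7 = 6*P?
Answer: 58548/11 ≈ 5322.5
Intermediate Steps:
c(P) = -42*P
m = ½ (m = 1/(-2 + 4) = 1/2 = ½ ≈ 0.50000)
A = -6
K(L) = 1/(½ + L) (K(L) = 1/(L + ½) = 1/(½ + L))
W(t) = 84*t/11 (W(t) = (-42*t)*(2/(1 + 2*(-6))) = (-42*t)*(2/(1 - 12)) = (-42*t)*(2/(-11)) = (-42*t)*(2*(-1/11)) = -42*t*(-2/11) = 84*t/11)
-41*W(-17) = -3444*(-17)/11 = -41*(-1428/11) = 58548/11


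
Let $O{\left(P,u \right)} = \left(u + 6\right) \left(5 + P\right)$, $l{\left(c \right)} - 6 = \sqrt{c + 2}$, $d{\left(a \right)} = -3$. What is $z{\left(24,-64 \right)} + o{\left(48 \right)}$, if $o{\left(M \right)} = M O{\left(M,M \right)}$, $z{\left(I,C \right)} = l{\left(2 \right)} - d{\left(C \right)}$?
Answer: $137387$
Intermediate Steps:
$l{\left(c \right)} = 6 + \sqrt{2 + c}$ ($l{\left(c \right)} = 6 + \sqrt{c + 2} = 6 + \sqrt{2 + c}$)
$O{\left(P,u \right)} = \left(5 + P\right) \left(6 + u\right)$ ($O{\left(P,u \right)} = \left(6 + u\right) \left(5 + P\right) = \left(5 + P\right) \left(6 + u\right)$)
$z{\left(I,C \right)} = 11$ ($z{\left(I,C \right)} = \left(6 + \sqrt{2 + 2}\right) - -3 = \left(6 + \sqrt{4}\right) + 3 = \left(6 + 2\right) + 3 = 8 + 3 = 11$)
$o{\left(M \right)} = M \left(30 + M^{2} + 11 M\right)$ ($o{\left(M \right)} = M \left(30 + 5 M + 6 M + M M\right) = M \left(30 + 5 M + 6 M + M^{2}\right) = M \left(30 + M^{2} + 11 M\right)$)
$z{\left(24,-64 \right)} + o{\left(48 \right)} = 11 + 48 \left(30 + 48^{2} + 11 \cdot 48\right) = 11 + 48 \left(30 + 2304 + 528\right) = 11 + 48 \cdot 2862 = 11 + 137376 = 137387$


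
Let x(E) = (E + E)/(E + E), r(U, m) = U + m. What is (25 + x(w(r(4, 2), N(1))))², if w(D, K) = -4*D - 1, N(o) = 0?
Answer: 676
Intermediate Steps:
w(D, K) = -1 - 4*D
x(E) = 1 (x(E) = (2*E)/((2*E)) = (2*E)*(1/(2*E)) = 1)
(25 + x(w(r(4, 2), N(1))))² = (25 + 1)² = 26² = 676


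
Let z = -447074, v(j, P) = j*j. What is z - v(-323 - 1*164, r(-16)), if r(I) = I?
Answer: -684243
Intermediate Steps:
v(j, P) = j**2
z - v(-323 - 1*164, r(-16)) = -447074 - (-323 - 1*164)**2 = -447074 - (-323 - 164)**2 = -447074 - 1*(-487)**2 = -447074 - 1*237169 = -447074 - 237169 = -684243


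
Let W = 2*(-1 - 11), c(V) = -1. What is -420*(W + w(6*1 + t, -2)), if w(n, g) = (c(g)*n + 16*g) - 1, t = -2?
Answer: 25620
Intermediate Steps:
w(n, g) = -1 - n + 16*g (w(n, g) = (-n + 16*g) - 1 = -1 - n + 16*g)
W = -24 (W = 2*(-12) = -24)
-420*(W + w(6*1 + t, -2)) = -420*(-24 + (-1 - (6*1 - 2) + 16*(-2))) = -420*(-24 + (-1 - (6 - 2) - 32)) = -420*(-24 + (-1 - 1*4 - 32)) = -420*(-24 + (-1 - 4 - 32)) = -420*(-24 - 37) = -420*(-61) = 25620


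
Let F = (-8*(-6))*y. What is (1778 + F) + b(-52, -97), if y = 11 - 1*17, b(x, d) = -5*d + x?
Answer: 1923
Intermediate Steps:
b(x, d) = x - 5*d
y = -6 (y = 11 - 17 = -6)
F = -288 (F = -8*(-6)*(-6) = 48*(-6) = -288)
(1778 + F) + b(-52, -97) = (1778 - 288) + (-52 - 5*(-97)) = 1490 + (-52 + 485) = 1490 + 433 = 1923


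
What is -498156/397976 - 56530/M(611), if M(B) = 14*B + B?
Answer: -1353159151/182372502 ≈ -7.4198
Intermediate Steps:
M(B) = 15*B
-498156/397976 - 56530/M(611) = -498156/397976 - 56530/(15*611) = -498156*1/397976 - 56530/9165 = -124539/99494 - 56530*1/9165 = -124539/99494 - 11306/1833 = -1353159151/182372502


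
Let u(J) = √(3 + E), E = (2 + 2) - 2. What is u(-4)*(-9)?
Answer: -9*√5 ≈ -20.125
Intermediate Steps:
E = 2 (E = 4 - 2 = 2)
u(J) = √5 (u(J) = √(3 + 2) = √5)
u(-4)*(-9) = √5*(-9) = -9*√5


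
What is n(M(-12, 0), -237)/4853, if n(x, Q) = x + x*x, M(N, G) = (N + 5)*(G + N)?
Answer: 7140/4853 ≈ 1.4713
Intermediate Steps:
M(N, G) = (5 + N)*(G + N)
n(x, Q) = x + x²
n(M(-12, 0), -237)/4853 = (((-12)² + 5*0 + 5*(-12) + 0*(-12))*(1 + ((-12)² + 5*0 + 5*(-12) + 0*(-12))))/4853 = ((144 + 0 - 60 + 0)*(1 + (144 + 0 - 60 + 0)))*(1/4853) = (84*(1 + 84))*(1/4853) = (84*85)*(1/4853) = 7140*(1/4853) = 7140/4853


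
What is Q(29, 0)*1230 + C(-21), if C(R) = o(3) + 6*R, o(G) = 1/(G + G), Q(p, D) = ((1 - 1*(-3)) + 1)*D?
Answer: -755/6 ≈ -125.83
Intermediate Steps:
Q(p, D) = 5*D (Q(p, D) = ((1 + 3) + 1)*D = (4 + 1)*D = 5*D)
o(G) = 1/(2*G)
C(R) = 1/6 + 6*R (C(R) = (1/2)/3 + 6*R = (1/2)*(1/3) + 6*R = 1/6 + 6*R)
Q(29, 0)*1230 + C(-21) = (5*0)*1230 + (1/6 + 6*(-21)) = 0*1230 + (1/6 - 126) = 0 - 755/6 = -755/6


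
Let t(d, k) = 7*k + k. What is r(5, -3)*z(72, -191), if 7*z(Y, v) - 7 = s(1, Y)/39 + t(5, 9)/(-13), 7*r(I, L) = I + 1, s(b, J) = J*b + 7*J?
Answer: 1266/637 ≈ 1.9874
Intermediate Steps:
s(b, J) = 7*J + J*b
t(d, k) = 8*k
r(I, L) = 1/7 + I/7 (r(I, L) = (I + 1)/7 = (1 + I)/7 = 1/7 + I/7)
z(Y, v) = 19/91 + 8*Y/273 (z(Y, v) = 1 + ((Y*(7 + 1))/39 + (8*9)/(-13))/7 = 1 + ((Y*8)*(1/39) + 72*(-1/13))/7 = 1 + ((8*Y)*(1/39) - 72/13)/7 = 1 + (8*Y/39 - 72/13)/7 = 1 + (-72/13 + 8*Y/39)/7 = 1 + (-72/91 + 8*Y/273) = 19/91 + 8*Y/273)
r(5, -3)*z(72, -191) = (1/7 + (1/7)*5)*(19/91 + (8/273)*72) = (1/7 + 5/7)*(19/91 + 192/91) = (6/7)*(211/91) = 1266/637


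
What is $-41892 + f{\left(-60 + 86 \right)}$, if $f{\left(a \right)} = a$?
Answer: $-41866$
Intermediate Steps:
$-41892 + f{\left(-60 + 86 \right)} = -41892 + \left(-60 + 86\right) = -41892 + 26 = -41866$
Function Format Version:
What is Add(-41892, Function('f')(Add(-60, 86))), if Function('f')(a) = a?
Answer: -41866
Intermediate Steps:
Add(-41892, Function('f')(Add(-60, 86))) = Add(-41892, Add(-60, 86)) = Add(-41892, 26) = -41866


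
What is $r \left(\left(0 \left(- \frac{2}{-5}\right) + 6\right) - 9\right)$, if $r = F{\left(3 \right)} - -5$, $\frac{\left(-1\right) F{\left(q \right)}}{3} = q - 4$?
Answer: $-24$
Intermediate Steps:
$F{\left(q \right)} = 12 - 3 q$ ($F{\left(q \right)} = - 3 \left(q - 4\right) = - 3 \left(-4 + q\right) = 12 - 3 q$)
$r = 8$ ($r = \left(12 - 9\right) - -5 = \left(12 - 9\right) + 5 = 3 + 5 = 8$)
$r \left(\left(0 \left(- \frac{2}{-5}\right) + 6\right) - 9\right) = 8 \left(\left(0 \left(- \frac{2}{-5}\right) + 6\right) - 9\right) = 8 \left(\left(0 \left(\left(-2\right) \left(- \frac{1}{5}\right)\right) + 6\right) - 9\right) = 8 \left(\left(0 \cdot \frac{2}{5} + 6\right) - 9\right) = 8 \left(\left(0 + 6\right) - 9\right) = 8 \left(6 - 9\right) = 8 \left(-3\right) = -24$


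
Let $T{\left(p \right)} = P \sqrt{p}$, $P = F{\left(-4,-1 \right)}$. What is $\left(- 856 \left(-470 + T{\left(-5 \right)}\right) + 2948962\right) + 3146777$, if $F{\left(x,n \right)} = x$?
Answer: $6498059 + 3424 i \sqrt{5} \approx 6.4981 \cdot 10^{6} + 7656.3 i$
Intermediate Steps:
$P = -4$
$T{\left(p \right)} = - 4 \sqrt{p}$
$\left(- 856 \left(-470 + T{\left(-5 \right)}\right) + 2948962\right) + 3146777 = \left(- 856 \left(-470 - 4 \sqrt{-5}\right) + 2948962\right) + 3146777 = \left(- 856 \left(-470 - 4 i \sqrt{5}\right) + 2948962\right) + 3146777 = \left(\left(402320 + 3424 i \sqrt{5}\right) + 2948962\right) + 3146777 = \left(3351282 + 3424 i \sqrt{5}\right) + 3146777 = 6498059 + 3424 i \sqrt{5}$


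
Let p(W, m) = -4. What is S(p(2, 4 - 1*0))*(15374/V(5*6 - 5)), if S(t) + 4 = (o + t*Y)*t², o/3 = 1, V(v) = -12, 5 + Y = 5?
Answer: -169114/3 ≈ -56371.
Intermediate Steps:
Y = 0 (Y = -5 + 5 = 0)
o = 3 (o = 3*1 = 3)
S(t) = -4 + 3*t² (S(t) = -4 + (3 + t*0)*t² = -4 + (3 + 0)*t² = -4 + 3*t²)
S(p(2, 4 - 1*0))*(15374/V(5*6 - 5)) = (-4 + 3*(-4)²)*(15374/(-12)) = (-4 + 3*16)*(15374*(-1/12)) = (-4 + 48)*(-7687/6) = 44*(-7687/6) = -169114/3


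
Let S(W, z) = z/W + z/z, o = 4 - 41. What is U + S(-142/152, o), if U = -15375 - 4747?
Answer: -1425779/71 ≈ -20081.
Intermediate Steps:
o = -37
U = -20122
S(W, z) = 1 + z/W (S(W, z) = z/W + 1 = 1 + z/W)
U + S(-142/152, o) = -20122 + (-142/152 - 37)/((-142/152)) = -20122 + (-142*1/152 - 37)/((-142*1/152)) = -20122 + (-71/76 - 37)/(-71/76) = -20122 - 76/71*(-2883/76) = -20122 + 2883/71 = -1425779/71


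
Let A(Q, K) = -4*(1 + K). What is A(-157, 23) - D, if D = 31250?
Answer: -31346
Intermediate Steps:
A(Q, K) = -4 - 4*K
A(-157, 23) - D = (-4 - 4*23) - 1*31250 = (-4 - 92) - 31250 = -96 - 31250 = -31346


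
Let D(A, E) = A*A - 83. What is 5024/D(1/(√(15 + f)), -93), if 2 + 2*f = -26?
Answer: -2512/41 ≈ -61.268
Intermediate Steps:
f = -14 (f = -1 + (½)*(-26) = -1 - 13 = -14)
D(A, E) = -83 + A² (D(A, E) = A² - 83 = -83 + A²)
5024/D(1/(√(15 + f)), -93) = 5024/(-83 + (1/(√(15 - 14)))²) = 5024/(-83 + (1/(√1))²) = 5024/(-83 + (1/1)²) = 5024/(-83 + 1²) = 5024/(-83 + 1) = 5024/(-82) = 5024*(-1/82) = -2512/41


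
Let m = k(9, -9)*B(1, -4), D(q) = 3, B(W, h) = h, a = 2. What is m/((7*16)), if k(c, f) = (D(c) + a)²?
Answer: -25/28 ≈ -0.89286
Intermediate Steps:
k(c, f) = 25 (k(c, f) = (3 + 2)² = 5² = 25)
m = -100 (m = 25*(-4) = -100)
m/((7*16)) = -100/(7*16) = -100/112 = -100*1/112 = -25/28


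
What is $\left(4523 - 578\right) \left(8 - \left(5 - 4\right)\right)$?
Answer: $27615$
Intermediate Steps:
$\left(4523 - 578\right) \left(8 - \left(5 - 4\right)\right) = \left(4523 - 578\right) \left(8 - 1\right) = 3945 \left(8 - 1\right) = 3945 \cdot 7 = 27615$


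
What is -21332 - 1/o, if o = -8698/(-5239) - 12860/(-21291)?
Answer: -5387778164005/252562658 ≈ -21332.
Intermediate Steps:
o = 252562658/111543549 (o = -8698*(-1/5239) - 12860*(-1/21291) = 8698/5239 + 12860/21291 = 252562658/111543549 ≈ 2.2643)
-21332 - 1/o = -21332 - 1/252562658/111543549 = -21332 - 1*111543549/252562658 = -21332 - 111543549/252562658 = -5387778164005/252562658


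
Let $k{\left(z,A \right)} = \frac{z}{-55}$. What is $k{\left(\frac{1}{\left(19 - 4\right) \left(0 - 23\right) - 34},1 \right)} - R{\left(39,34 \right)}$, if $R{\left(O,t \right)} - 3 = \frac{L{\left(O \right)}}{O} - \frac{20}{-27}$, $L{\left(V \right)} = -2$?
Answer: $- \frac{26993924}{7316595} \approx -3.6894$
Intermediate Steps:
$R{\left(O,t \right)} = \frac{101}{27} - \frac{2}{O}$ ($R{\left(O,t \right)} = 3 - \left(- \frac{20}{27} + \frac{2}{O}\right) = 3 + \left(- \frac{2}{O} + \frac{20}{27}\right) = 3 + \left(\frac{20}{27} - \frac{2}{O}\right) = \frac{101}{27} - \frac{2}{O}$)
$k{\left(z,A \right)} = - \frac{z}{55}$ ($k{\left(z,A \right)} = z \left(- \frac{1}{55}\right) = - \frac{z}{55}$)
$k{\left(\frac{1}{\left(19 - 4\right) \left(0 - 23\right) - 34},1 \right)} - R{\left(39,34 \right)} = - \frac{1}{55 \left(\left(19 - 4\right) \left(0 - 23\right) - 34\right)} - \left(\frac{101}{27} - \frac{2}{39}\right) = - \frac{1}{55 \left(15 \left(-23\right) - 34\right)} - \left(\frac{101}{27} - \frac{2}{39}\right) = - \frac{1}{55 \left(-345 - 34\right)} - \left(\frac{101}{27} - \frac{2}{39}\right) = - \frac{1}{55 \left(-379\right)} - \frac{1295}{351} = \left(- \frac{1}{55}\right) \left(- \frac{1}{379}\right) - \frac{1295}{351} = \frac{1}{20845} - \frac{1295}{351} = - \frac{26993924}{7316595}$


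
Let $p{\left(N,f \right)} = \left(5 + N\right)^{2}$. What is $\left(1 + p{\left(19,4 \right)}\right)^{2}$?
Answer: $332929$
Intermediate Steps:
$\left(1 + p{\left(19,4 \right)}\right)^{2} = \left(1 + \left(5 + 19\right)^{2}\right)^{2} = \left(1 + 24^{2}\right)^{2} = \left(1 + 576\right)^{2} = 577^{2} = 332929$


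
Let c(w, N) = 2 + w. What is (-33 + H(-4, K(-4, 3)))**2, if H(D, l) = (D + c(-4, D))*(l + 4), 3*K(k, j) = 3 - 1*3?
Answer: 3249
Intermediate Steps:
K(k, j) = 0 (K(k, j) = (3 - 1*3)/3 = (3 - 3)/3 = (1/3)*0 = 0)
H(D, l) = (-2 + D)*(4 + l) (H(D, l) = (D + (2 - 4))*(l + 4) = (D - 2)*(4 + l) = (-2 + D)*(4 + l))
(-33 + H(-4, K(-4, 3)))**2 = (-33 + (-8 - 2*0 + 4*(-4) - 4*0))**2 = (-33 + (-8 + 0 - 16 + 0))**2 = (-33 - 24)**2 = (-57)**2 = 3249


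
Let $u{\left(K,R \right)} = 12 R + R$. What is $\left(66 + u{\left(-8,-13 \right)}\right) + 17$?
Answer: $-86$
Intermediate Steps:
$u{\left(K,R \right)} = 13 R$
$\left(66 + u{\left(-8,-13 \right)}\right) + 17 = \left(66 + 13 \left(-13\right)\right) + 17 = \left(66 - 169\right) + 17 = -103 + 17 = -86$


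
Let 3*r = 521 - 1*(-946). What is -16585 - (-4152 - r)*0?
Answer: -16585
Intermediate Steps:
r = 489 (r = (521 - 1*(-946))/3 = (521 + 946)/3 = (⅓)*1467 = 489)
-16585 - (-4152 - r)*0 = -16585 - (-4152 - 1*489)*0 = -16585 - (-4152 - 489)*0 = -16585 - 1*(-4641)*0 = -16585 + 4641*0 = -16585 + 0 = -16585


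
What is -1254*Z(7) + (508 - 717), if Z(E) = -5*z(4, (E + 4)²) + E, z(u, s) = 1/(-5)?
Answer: -10241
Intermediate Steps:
z(u, s) = -⅕
Z(E) = 1 + E (Z(E) = -5*(-⅕) + E = 1 + E)
-1254*Z(7) + (508 - 717) = -1254*(1 + 7) + (508 - 717) = -1254*8 - 209 = -10032 - 209 = -10241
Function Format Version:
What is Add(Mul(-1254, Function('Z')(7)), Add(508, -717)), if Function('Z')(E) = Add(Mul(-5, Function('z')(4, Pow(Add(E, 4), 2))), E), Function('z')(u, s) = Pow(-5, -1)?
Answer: -10241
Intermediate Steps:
Function('z')(u, s) = Rational(-1, 5)
Function('Z')(E) = Add(1, E) (Function('Z')(E) = Add(Mul(-5, Rational(-1, 5)), E) = Add(1, E))
Add(Mul(-1254, Function('Z')(7)), Add(508, -717)) = Add(Mul(-1254, Add(1, 7)), Add(508, -717)) = Add(Mul(-1254, 8), -209) = Add(-10032, -209) = -10241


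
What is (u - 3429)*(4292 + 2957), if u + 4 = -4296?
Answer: -56027521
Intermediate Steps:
u = -4300 (u = -4 - 4296 = -4300)
(u - 3429)*(4292 + 2957) = (-4300 - 3429)*(4292 + 2957) = -7729*7249 = -56027521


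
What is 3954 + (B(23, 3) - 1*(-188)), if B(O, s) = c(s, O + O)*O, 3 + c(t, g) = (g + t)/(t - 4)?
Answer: 2946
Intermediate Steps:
c(t, g) = -3 + (g + t)/(-4 + t) (c(t, g) = -3 + (g + t)/(t - 4) = -3 + (g + t)/(-4 + t))
B(O, s) = O*(12 - 2*s + 2*O)/(-4 + s) (B(O, s) = ((12 + (O + O) - 2*s)/(-4 + s))*O = ((12 + 2*O - 2*s)/(-4 + s))*O = ((12 - 2*s + 2*O)/(-4 + s))*O = O*(12 - 2*s + 2*O)/(-4 + s))
3954 + (B(23, 3) - 1*(-188)) = 3954 + (2*23*(6 + 23 - 1*3)/(-4 + 3) - 1*(-188)) = 3954 + (2*23*(6 + 23 - 3)/(-1) + 188) = 3954 + (2*23*(-1)*26 + 188) = 3954 + (-1196 + 188) = 3954 - 1008 = 2946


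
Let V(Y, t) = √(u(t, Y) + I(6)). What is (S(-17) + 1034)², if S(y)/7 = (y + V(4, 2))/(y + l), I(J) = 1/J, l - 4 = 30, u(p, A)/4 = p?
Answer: 1828902487/1734 + 50323*√6/51 ≈ 1.0571e+6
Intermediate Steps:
u(p, A) = 4*p
l = 34 (l = 4 + 30 = 34)
V(Y, t) = √(⅙ + 4*t) (V(Y, t) = √(4*t + 1/6) = √(4*t + ⅙) = √(⅙ + 4*t))
S(y) = 7*(y + 7*√6/6)/(34 + y) (S(y) = 7*((y + √(6 + 144*2)/6)/(y + 34)) = 7*((y + √(6 + 288)/6)/(34 + y)) = 7*((y + √294/6)/(34 + y)) = 7*((y + (7*√6)/6)/(34 + y)) = 7*((y + 7*√6/6)/(34 + y)) = 7*(y + 7*√6/6)/(34 + y))
(S(-17) + 1034)² = (7*(6*(-17) + 7*√6)/(6*(34 - 17)) + 1034)² = ((7/6)*(-102 + 7*√6)/17 + 1034)² = ((7/6)*(1/17)*(-102 + 7*√6) + 1034)² = ((-7 + 49*√6/102) + 1034)² = (1027 + 49*√6/102)²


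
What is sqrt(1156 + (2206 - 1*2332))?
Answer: sqrt(1030) ≈ 32.094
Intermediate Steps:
sqrt(1156 + (2206 - 1*2332)) = sqrt(1156 + (2206 - 2332)) = sqrt(1156 - 126) = sqrt(1030)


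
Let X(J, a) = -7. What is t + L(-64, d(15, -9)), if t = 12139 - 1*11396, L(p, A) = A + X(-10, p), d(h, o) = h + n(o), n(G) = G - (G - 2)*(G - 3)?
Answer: 610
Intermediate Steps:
n(G) = G - (-3 + G)*(-2 + G) (n(G) = G - (-2 + G)*(-3 + G) = G - (-3 + G)*(-2 + G))
d(h, o) = -6 + h - o² + 6*o (d(h, o) = h + (-6 - o² + 6*o) = -6 + h - o² + 6*o)
L(p, A) = -7 + A (L(p, A) = A - 7 = -7 + A)
t = 743 (t = 12139 - 11396 = 743)
t + L(-64, d(15, -9)) = 743 + (-7 + (-6 + 15 - 1*(-9)² + 6*(-9))) = 743 + (-7 + (-6 + 15 - 1*81 - 54)) = 743 + (-7 + (-6 + 15 - 81 - 54)) = 743 + (-7 - 126) = 743 - 133 = 610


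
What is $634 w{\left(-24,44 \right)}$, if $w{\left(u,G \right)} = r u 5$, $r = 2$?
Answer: $-152160$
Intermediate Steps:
$w{\left(u,G \right)} = 10 u$ ($w{\left(u,G \right)} = 2 u 5 = 10 u$)
$634 w{\left(-24,44 \right)} = 634 \cdot 10 \left(-24\right) = 634 \left(-240\right) = -152160$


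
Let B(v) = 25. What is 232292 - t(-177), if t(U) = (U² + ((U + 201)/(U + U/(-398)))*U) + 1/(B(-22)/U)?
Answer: 1994389244/9925 ≈ 2.0095e+5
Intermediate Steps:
t(U) = 79998/397 + U² + 10347*U/9925 (t(U) = (U² + ((U + 201)/(U + U/(-398)))*U) + 1/(25/U) = (U² + ((201 + U)/(U + U*(-1/398)))*U) + U/25 = (U² + ((201 + U)/(U - U/398))*U) + U/25 = (U² + ((201 + U)/((397*U/398)))*U) + U/25 = (U² + ((201 + U)*(398/(397*U)))*U) + U/25 = (U² + (398*(201 + U)/(397*U))*U) + U/25 = (U² + (79998/397 + 398*U/397)) + U/25 = (79998/397 + U² + 398*U/397) + U/25 = 79998/397 + U² + 10347*U/9925)
232292 - t(-177) = 232292 - (79998/397 + (-177)² + (10347/9925)*(-177)) = 232292 - (79998/397 + 31329 - 1831419/9925) = 232292 - 1*311108856/9925 = 232292 - 311108856/9925 = 1994389244/9925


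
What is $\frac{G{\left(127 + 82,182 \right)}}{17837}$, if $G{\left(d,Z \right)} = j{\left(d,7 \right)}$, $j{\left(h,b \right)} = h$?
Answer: $\frac{209}{17837} \approx 0.011717$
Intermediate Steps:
$G{\left(d,Z \right)} = d$
$\frac{G{\left(127 + 82,182 \right)}}{17837} = \frac{127 + 82}{17837} = 209 \cdot \frac{1}{17837} = \frac{209}{17837}$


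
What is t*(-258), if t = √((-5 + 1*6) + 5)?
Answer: -258*√6 ≈ -631.97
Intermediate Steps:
t = √6 (t = √((-5 + 6) + 5) = √(1 + 5) = √6 ≈ 2.4495)
t*(-258) = √6*(-258) = -258*√6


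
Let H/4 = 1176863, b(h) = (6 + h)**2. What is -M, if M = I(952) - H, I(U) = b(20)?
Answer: 4706776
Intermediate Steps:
I(U) = 676 (I(U) = (6 + 20)**2 = 26**2 = 676)
H = 4707452 (H = 4*1176863 = 4707452)
M = -4706776 (M = 676 - 1*4707452 = 676 - 4707452 = -4706776)
-M = -1*(-4706776) = 4706776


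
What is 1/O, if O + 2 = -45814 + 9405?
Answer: -1/36411 ≈ -2.7464e-5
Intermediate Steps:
O = -36411 (O = -2 + (-45814 + 9405) = -2 - 36409 = -36411)
1/O = 1/(-36411) = -1/36411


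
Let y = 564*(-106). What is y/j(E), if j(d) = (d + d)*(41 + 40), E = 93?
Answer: -9964/2511 ≈ -3.9681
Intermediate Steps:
j(d) = 162*d (j(d) = (2*d)*81 = 162*d)
y = -59784
y/j(E) = -59784/(162*93) = -59784/15066 = -59784*1/15066 = -9964/2511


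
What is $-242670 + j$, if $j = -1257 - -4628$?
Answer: $-239299$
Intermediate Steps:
$j = 3371$ ($j = -1257 + 4628 = 3371$)
$-242670 + j = -242670 + 3371 = -239299$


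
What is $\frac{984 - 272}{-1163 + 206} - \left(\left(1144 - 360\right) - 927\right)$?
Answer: $\frac{136139}{957} \approx 142.26$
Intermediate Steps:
$\frac{984 - 272}{-1163 + 206} - \left(\left(1144 - 360\right) - 927\right) = \frac{712}{-957} - \left(\left(1144 - 360\right) - 927\right) = 712 \left(- \frac{1}{957}\right) - \left(784 - 927\right) = - \frac{712}{957} - -143 = - \frac{712}{957} + 143 = \frac{136139}{957}$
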